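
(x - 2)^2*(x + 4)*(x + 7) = x^4 + 7*x^3 - 12*x^2 - 68*x + 112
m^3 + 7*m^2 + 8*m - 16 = (m - 1)*(m + 4)^2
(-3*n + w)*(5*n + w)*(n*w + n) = -15*n^3*w - 15*n^3 + 2*n^2*w^2 + 2*n^2*w + n*w^3 + n*w^2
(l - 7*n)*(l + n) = l^2 - 6*l*n - 7*n^2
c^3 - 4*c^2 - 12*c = c*(c - 6)*(c + 2)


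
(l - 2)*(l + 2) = l^2 - 4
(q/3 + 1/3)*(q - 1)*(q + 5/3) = q^3/3 + 5*q^2/9 - q/3 - 5/9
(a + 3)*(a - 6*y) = a^2 - 6*a*y + 3*a - 18*y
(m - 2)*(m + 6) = m^2 + 4*m - 12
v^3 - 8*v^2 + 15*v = v*(v - 5)*(v - 3)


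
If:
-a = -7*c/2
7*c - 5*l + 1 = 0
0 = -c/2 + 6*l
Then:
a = -42/79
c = -12/79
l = -1/79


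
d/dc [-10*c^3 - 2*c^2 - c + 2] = -30*c^2 - 4*c - 1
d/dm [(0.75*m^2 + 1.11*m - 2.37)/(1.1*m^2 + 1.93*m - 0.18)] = (0.2265*m^2 + 4.944*m + 4.3743)/(1.21*m^4 + 4.246*m^3 + 3.3289*m^2 - 0.6948*m + 0.0324)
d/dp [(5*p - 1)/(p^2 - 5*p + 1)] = p*(2 - 5*p)/(p^4 - 10*p^3 + 27*p^2 - 10*p + 1)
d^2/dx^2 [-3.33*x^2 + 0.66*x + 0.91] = -6.66000000000000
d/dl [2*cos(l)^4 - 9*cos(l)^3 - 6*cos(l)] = (-8*cos(l)^3 + 27*cos(l)^2 + 6)*sin(l)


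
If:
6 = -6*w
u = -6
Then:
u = -6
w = -1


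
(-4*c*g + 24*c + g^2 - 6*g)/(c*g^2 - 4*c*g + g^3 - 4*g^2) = (-4*c*g + 24*c + g^2 - 6*g)/(g*(c*g - 4*c + g^2 - 4*g))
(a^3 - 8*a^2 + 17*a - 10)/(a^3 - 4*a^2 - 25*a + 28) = (a^2 - 7*a + 10)/(a^2 - 3*a - 28)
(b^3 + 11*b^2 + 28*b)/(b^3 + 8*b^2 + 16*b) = (b + 7)/(b + 4)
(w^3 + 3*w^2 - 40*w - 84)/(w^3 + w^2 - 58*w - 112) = (w - 6)/(w - 8)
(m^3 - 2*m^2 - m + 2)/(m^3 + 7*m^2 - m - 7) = (m - 2)/(m + 7)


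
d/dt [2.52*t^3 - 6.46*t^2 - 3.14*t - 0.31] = 7.56*t^2 - 12.92*t - 3.14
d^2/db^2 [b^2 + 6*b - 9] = 2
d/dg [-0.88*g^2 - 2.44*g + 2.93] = -1.76*g - 2.44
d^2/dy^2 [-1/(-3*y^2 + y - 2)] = 2*(-9*y^2 + 3*y + (6*y - 1)^2 - 6)/(3*y^2 - y + 2)^3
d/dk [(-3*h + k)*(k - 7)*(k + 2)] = -6*h*k + 15*h + 3*k^2 - 10*k - 14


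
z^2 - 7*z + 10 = (z - 5)*(z - 2)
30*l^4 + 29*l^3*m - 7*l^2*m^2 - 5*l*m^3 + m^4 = (-5*l + m)*(-3*l + m)*(l + m)*(2*l + m)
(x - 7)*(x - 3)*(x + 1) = x^3 - 9*x^2 + 11*x + 21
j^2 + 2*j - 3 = (j - 1)*(j + 3)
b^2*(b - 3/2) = b^3 - 3*b^2/2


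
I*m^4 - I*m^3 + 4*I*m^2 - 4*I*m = m*(m - 2*I)*(m + 2*I)*(I*m - I)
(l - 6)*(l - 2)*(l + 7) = l^3 - l^2 - 44*l + 84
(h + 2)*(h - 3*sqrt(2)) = h^2 - 3*sqrt(2)*h + 2*h - 6*sqrt(2)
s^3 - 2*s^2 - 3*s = s*(s - 3)*(s + 1)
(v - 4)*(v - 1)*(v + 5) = v^3 - 21*v + 20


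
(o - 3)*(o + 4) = o^2 + o - 12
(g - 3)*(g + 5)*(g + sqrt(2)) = g^3 + sqrt(2)*g^2 + 2*g^2 - 15*g + 2*sqrt(2)*g - 15*sqrt(2)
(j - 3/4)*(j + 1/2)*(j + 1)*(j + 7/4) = j^4 + 5*j^3/2 + 11*j^2/16 - 47*j/32 - 21/32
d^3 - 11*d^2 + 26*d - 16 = (d - 8)*(d - 2)*(d - 1)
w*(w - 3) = w^2 - 3*w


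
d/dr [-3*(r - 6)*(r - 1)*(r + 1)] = -9*r^2 + 36*r + 3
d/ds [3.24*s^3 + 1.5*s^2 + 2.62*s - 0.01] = 9.72*s^2 + 3.0*s + 2.62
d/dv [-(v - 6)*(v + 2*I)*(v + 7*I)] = -3*v^2 + v*(12 - 18*I) + 14 + 54*I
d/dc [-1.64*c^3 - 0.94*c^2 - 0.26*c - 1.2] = -4.92*c^2 - 1.88*c - 0.26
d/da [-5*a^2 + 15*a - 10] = 15 - 10*a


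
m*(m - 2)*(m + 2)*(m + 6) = m^4 + 6*m^3 - 4*m^2 - 24*m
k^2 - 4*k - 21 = (k - 7)*(k + 3)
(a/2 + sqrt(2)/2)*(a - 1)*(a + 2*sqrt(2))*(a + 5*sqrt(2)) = a^4/2 - a^3/2 + 4*sqrt(2)*a^3 - 4*sqrt(2)*a^2 + 17*a^2 - 17*a + 10*sqrt(2)*a - 10*sqrt(2)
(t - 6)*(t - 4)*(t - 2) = t^3 - 12*t^2 + 44*t - 48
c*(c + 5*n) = c^2 + 5*c*n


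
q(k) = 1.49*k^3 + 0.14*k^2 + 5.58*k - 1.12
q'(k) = 4.47*k^2 + 0.28*k + 5.58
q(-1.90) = -21.44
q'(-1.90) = 21.18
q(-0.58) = -4.60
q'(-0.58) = 6.92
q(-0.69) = -5.39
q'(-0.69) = 7.51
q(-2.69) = -44.12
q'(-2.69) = 37.17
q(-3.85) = -105.56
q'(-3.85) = 70.76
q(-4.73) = -182.06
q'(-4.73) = 104.26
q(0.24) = 0.25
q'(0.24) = 5.90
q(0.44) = 1.49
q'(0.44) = 6.57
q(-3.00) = -56.83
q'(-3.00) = 44.97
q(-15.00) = -5082.07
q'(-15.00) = 1007.13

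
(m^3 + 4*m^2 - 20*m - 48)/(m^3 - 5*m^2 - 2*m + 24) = (m + 6)/(m - 3)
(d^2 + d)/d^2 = (d + 1)/d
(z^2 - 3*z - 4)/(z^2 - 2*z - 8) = (z + 1)/(z + 2)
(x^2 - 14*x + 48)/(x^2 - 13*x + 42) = (x - 8)/(x - 7)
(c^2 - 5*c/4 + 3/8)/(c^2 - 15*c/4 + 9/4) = (c - 1/2)/(c - 3)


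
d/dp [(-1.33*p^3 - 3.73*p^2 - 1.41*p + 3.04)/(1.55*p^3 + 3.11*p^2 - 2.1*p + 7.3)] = (1.6452*p^4 + 9.957*p^3 - 31.0449*p^2 - 73.3668*p - 3.909)/(2.4025*p^6 + 9.641*p^5 + 3.1621*p^4 + 9.568*p^3 + 49.816*p^2 - 30.66*p + 53.29)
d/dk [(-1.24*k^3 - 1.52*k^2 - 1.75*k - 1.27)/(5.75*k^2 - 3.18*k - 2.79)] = (-7.13*k^4 + 7.8864*k^3 + 25.2749*k^2 + 23.0866*k + 0.8439)/(33.0625*k^4 - 36.57*k^3 - 21.9726*k^2 + 17.7444*k + 7.7841)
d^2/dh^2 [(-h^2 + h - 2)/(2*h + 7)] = -142/(8*h^3 + 84*h^2 + 294*h + 343)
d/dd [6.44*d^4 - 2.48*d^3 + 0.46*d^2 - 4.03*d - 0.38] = 25.76*d^3 - 7.44*d^2 + 0.92*d - 4.03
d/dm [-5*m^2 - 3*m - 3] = -10*m - 3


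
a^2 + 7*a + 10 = (a + 2)*(a + 5)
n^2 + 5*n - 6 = (n - 1)*(n + 6)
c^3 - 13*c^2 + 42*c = c*(c - 7)*(c - 6)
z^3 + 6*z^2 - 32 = (z - 2)*(z + 4)^2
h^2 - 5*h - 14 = (h - 7)*(h + 2)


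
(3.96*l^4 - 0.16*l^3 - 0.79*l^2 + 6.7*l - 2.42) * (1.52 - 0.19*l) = -0.7524*l^5 + 6.0496*l^4 - 0.0931*l^3 - 2.4738*l^2 + 10.6438*l - 3.6784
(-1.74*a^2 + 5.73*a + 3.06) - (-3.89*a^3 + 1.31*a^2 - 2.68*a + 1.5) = 3.89*a^3 - 3.05*a^2 + 8.41*a + 1.56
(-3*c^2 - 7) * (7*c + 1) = -21*c^3 - 3*c^2 - 49*c - 7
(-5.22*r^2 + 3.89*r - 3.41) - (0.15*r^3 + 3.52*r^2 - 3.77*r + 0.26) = -0.15*r^3 - 8.74*r^2 + 7.66*r - 3.67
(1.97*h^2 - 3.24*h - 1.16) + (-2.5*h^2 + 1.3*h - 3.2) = -0.53*h^2 - 1.94*h - 4.36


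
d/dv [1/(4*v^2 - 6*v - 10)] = (3 - 4*v)/(2*(-2*v^2 + 3*v + 5)^2)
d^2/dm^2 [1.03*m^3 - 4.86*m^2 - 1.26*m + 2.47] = 6.18*m - 9.72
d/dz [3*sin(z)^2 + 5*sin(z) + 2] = (6*sin(z) + 5)*cos(z)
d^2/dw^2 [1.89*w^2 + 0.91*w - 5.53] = 3.78000000000000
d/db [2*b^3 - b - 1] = 6*b^2 - 1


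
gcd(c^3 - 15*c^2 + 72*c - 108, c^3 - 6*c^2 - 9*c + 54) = c^2 - 9*c + 18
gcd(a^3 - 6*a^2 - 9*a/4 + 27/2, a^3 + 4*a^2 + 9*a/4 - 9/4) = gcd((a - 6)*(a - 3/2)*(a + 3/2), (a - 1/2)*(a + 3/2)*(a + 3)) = a + 3/2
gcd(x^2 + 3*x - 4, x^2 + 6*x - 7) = x - 1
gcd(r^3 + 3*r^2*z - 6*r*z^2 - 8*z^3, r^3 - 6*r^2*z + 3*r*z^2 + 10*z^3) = -r^2 + r*z + 2*z^2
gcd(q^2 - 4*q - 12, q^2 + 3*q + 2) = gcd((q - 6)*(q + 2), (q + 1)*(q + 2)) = q + 2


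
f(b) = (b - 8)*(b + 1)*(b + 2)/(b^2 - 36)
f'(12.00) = 1.19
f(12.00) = 6.74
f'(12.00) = 1.19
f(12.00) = 6.74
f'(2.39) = 1.38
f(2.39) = 2.76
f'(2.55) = 1.46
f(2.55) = 2.98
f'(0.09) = 0.64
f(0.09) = 0.50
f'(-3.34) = -2.19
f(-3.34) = 1.43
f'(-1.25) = 0.14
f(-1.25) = -0.05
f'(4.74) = 6.68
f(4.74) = 9.32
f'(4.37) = 4.30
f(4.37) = 7.35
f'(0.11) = 0.64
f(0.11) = 0.51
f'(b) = -2*b*(b - 8)*(b + 1)*(b + 2)/(b^2 - 36)^2 + (b - 8)*(b + 1)/(b^2 - 36) + (b - 8)*(b + 2)/(b^2 - 36) + (b + 1)*(b + 2)/(b^2 - 36)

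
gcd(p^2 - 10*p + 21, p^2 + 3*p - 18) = p - 3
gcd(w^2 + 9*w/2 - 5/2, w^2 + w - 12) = 1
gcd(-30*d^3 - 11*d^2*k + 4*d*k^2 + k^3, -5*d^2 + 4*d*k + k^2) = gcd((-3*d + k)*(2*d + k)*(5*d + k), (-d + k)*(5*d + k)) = 5*d + k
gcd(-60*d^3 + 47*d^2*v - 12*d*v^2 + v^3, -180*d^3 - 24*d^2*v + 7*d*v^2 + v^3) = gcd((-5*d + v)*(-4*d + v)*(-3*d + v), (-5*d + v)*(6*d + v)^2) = -5*d + v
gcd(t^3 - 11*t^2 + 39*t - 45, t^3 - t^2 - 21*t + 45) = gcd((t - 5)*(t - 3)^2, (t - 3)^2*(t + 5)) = t^2 - 6*t + 9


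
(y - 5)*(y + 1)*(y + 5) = y^3 + y^2 - 25*y - 25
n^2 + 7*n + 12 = (n + 3)*(n + 4)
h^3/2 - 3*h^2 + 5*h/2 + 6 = (h/2 + 1/2)*(h - 4)*(h - 3)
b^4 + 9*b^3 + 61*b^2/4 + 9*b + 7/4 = (b + 1/2)^2*(b + 1)*(b + 7)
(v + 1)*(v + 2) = v^2 + 3*v + 2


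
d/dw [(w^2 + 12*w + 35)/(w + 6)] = (w^2 + 12*w + 37)/(w^2 + 12*w + 36)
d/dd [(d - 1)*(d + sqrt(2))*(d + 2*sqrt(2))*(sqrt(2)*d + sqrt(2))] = 4*sqrt(2)*d^3 + 18*d^2 + 6*sqrt(2)*d - 6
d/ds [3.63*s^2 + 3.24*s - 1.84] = 7.26*s + 3.24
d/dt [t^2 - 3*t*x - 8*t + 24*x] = 2*t - 3*x - 8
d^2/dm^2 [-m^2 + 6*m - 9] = -2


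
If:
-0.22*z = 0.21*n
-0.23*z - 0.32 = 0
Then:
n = 1.46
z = -1.39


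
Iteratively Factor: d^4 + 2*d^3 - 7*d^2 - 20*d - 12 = (d + 1)*(d^3 + d^2 - 8*d - 12) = (d - 3)*(d + 1)*(d^2 + 4*d + 4) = (d - 3)*(d + 1)*(d + 2)*(d + 2)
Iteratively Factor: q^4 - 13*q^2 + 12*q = (q - 3)*(q^3 + 3*q^2 - 4*q) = q*(q - 3)*(q^2 + 3*q - 4) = q*(q - 3)*(q - 1)*(q + 4)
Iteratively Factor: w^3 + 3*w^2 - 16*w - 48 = (w - 4)*(w^2 + 7*w + 12) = (w - 4)*(w + 3)*(w + 4)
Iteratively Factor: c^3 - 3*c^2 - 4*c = (c + 1)*(c^2 - 4*c) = (c - 4)*(c + 1)*(c)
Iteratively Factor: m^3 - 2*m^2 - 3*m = (m + 1)*(m^2 - 3*m) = (m - 3)*(m + 1)*(m)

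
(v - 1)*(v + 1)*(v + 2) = v^3 + 2*v^2 - v - 2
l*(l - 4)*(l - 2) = l^3 - 6*l^2 + 8*l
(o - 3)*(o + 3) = o^2 - 9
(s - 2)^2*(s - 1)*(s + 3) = s^4 - 2*s^3 - 7*s^2 + 20*s - 12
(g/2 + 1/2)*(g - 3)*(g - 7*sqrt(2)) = g^3/2 - 7*sqrt(2)*g^2/2 - g^2 - 3*g/2 + 7*sqrt(2)*g + 21*sqrt(2)/2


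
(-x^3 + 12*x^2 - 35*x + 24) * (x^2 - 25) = -x^5 + 12*x^4 - 10*x^3 - 276*x^2 + 875*x - 600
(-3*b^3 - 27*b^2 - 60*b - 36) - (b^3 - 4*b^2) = -4*b^3 - 23*b^2 - 60*b - 36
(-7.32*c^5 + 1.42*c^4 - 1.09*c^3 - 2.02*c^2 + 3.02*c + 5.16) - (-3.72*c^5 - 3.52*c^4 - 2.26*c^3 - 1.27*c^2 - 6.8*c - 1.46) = -3.6*c^5 + 4.94*c^4 + 1.17*c^3 - 0.75*c^2 + 9.82*c + 6.62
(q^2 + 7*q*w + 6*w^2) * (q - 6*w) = q^3 + q^2*w - 36*q*w^2 - 36*w^3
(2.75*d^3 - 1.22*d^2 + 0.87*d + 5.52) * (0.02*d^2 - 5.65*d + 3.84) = 0.055*d^5 - 15.5619*d^4 + 17.4704*d^3 - 9.4899*d^2 - 27.8472*d + 21.1968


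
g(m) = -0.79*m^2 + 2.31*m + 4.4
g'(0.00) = 2.31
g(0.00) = 4.40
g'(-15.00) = 26.01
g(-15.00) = -208.00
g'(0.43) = 1.63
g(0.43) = 5.25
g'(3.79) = -3.68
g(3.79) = 1.81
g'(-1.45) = 4.60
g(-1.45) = -0.61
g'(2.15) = -1.09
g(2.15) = 5.71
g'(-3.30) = 7.52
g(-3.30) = -11.83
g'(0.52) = 1.49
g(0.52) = 5.39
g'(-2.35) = 6.02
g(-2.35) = -5.39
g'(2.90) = -2.27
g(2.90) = 4.46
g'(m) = 2.31 - 1.58*m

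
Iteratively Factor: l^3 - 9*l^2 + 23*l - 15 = (l - 1)*(l^2 - 8*l + 15) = (l - 5)*(l - 1)*(l - 3)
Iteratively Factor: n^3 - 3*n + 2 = (n - 1)*(n^2 + n - 2) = (n - 1)^2*(n + 2)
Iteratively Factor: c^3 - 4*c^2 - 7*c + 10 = (c - 5)*(c^2 + c - 2) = (c - 5)*(c + 2)*(c - 1)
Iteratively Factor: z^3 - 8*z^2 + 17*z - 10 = (z - 5)*(z^2 - 3*z + 2) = (z - 5)*(z - 1)*(z - 2)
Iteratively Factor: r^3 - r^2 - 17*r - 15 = (r + 3)*(r^2 - 4*r - 5) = (r - 5)*(r + 3)*(r + 1)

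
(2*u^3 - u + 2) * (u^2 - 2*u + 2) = 2*u^5 - 4*u^4 + 3*u^3 + 4*u^2 - 6*u + 4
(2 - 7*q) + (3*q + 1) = 3 - 4*q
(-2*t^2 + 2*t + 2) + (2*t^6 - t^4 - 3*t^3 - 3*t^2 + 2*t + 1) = 2*t^6 - t^4 - 3*t^3 - 5*t^2 + 4*t + 3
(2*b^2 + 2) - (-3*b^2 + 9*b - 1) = 5*b^2 - 9*b + 3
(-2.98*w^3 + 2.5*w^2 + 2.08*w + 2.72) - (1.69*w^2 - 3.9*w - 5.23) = -2.98*w^3 + 0.81*w^2 + 5.98*w + 7.95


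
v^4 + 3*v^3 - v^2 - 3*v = v*(v - 1)*(v + 1)*(v + 3)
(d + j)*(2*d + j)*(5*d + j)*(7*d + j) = 70*d^4 + 129*d^3*j + 73*d^2*j^2 + 15*d*j^3 + j^4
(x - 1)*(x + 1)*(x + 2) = x^3 + 2*x^2 - x - 2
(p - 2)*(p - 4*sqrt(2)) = p^2 - 4*sqrt(2)*p - 2*p + 8*sqrt(2)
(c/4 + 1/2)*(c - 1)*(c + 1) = c^3/4 + c^2/2 - c/4 - 1/2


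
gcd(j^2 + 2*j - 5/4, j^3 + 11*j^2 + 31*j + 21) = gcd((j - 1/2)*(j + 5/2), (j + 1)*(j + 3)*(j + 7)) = 1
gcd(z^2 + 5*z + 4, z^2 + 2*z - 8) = z + 4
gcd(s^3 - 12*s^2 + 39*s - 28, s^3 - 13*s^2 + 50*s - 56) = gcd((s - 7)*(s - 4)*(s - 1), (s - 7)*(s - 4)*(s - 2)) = s^2 - 11*s + 28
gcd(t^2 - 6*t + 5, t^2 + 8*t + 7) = 1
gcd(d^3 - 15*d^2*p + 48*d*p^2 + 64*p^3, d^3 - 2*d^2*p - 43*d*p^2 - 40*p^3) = -d^2 + 7*d*p + 8*p^2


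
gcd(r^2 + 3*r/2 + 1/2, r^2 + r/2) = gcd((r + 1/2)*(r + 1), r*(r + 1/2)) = r + 1/2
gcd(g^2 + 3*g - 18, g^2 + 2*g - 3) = 1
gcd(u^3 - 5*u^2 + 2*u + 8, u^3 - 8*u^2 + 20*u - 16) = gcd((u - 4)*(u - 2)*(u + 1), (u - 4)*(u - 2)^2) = u^2 - 6*u + 8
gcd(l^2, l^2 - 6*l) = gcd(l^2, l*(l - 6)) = l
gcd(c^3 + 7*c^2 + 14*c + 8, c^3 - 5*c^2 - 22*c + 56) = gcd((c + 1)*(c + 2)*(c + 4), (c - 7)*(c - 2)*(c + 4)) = c + 4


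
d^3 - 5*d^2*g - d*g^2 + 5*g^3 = (d - 5*g)*(d - g)*(d + g)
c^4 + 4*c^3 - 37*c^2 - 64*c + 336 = (c - 4)*(c - 3)*(c + 4)*(c + 7)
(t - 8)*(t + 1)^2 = t^3 - 6*t^2 - 15*t - 8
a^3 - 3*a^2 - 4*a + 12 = (a - 3)*(a - 2)*(a + 2)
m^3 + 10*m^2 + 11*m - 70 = (m - 2)*(m + 5)*(m + 7)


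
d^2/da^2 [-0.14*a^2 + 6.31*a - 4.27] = -0.280000000000000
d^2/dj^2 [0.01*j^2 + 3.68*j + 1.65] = 0.0200000000000000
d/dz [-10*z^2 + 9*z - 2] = 9 - 20*z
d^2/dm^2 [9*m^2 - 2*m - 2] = 18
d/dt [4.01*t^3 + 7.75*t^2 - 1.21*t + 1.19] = 12.03*t^2 + 15.5*t - 1.21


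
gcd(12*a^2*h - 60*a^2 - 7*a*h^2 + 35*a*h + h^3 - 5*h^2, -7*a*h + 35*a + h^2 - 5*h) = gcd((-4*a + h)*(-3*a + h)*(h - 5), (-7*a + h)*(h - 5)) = h - 5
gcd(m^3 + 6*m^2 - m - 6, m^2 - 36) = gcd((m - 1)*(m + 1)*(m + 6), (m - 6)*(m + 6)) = m + 6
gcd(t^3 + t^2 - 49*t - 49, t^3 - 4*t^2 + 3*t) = 1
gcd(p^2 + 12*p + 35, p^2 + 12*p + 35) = p^2 + 12*p + 35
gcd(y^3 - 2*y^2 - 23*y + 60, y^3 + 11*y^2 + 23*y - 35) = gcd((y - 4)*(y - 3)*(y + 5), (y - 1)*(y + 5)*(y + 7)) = y + 5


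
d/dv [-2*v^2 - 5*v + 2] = -4*v - 5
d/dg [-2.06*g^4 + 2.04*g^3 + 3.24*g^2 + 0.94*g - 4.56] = -8.24*g^3 + 6.12*g^2 + 6.48*g + 0.94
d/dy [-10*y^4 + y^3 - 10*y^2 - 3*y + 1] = -40*y^3 + 3*y^2 - 20*y - 3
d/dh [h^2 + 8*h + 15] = 2*h + 8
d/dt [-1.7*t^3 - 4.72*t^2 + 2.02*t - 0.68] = -5.1*t^2 - 9.44*t + 2.02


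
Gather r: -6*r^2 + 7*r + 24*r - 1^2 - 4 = -6*r^2 + 31*r - 5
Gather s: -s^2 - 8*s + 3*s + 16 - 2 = -s^2 - 5*s + 14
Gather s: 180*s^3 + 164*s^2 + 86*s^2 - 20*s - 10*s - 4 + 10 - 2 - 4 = 180*s^3 + 250*s^2 - 30*s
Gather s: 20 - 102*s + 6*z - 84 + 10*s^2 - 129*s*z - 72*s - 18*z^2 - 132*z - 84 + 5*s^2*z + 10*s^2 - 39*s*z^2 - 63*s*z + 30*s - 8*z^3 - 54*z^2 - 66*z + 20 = s^2*(5*z + 20) + s*(-39*z^2 - 192*z - 144) - 8*z^3 - 72*z^2 - 192*z - 128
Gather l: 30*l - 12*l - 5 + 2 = 18*l - 3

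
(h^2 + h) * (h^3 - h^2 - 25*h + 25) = h^5 - 26*h^3 + 25*h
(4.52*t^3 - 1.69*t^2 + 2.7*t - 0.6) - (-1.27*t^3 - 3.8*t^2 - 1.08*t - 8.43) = 5.79*t^3 + 2.11*t^2 + 3.78*t + 7.83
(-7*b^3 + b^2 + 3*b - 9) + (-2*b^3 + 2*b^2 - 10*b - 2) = -9*b^3 + 3*b^2 - 7*b - 11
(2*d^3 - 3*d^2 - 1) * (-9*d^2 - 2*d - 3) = -18*d^5 + 23*d^4 + 18*d^2 + 2*d + 3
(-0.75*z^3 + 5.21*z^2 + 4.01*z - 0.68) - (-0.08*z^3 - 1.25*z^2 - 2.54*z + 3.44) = -0.67*z^3 + 6.46*z^2 + 6.55*z - 4.12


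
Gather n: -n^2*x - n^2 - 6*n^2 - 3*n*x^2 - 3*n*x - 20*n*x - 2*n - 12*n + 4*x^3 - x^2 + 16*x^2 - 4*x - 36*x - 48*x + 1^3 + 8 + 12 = n^2*(-x - 7) + n*(-3*x^2 - 23*x - 14) + 4*x^3 + 15*x^2 - 88*x + 21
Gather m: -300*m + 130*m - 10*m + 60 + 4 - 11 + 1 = 54 - 180*m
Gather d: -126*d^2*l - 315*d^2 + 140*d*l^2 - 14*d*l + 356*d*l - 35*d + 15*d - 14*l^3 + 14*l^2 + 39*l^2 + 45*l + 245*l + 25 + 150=d^2*(-126*l - 315) + d*(140*l^2 + 342*l - 20) - 14*l^3 + 53*l^2 + 290*l + 175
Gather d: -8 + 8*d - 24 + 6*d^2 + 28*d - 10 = 6*d^2 + 36*d - 42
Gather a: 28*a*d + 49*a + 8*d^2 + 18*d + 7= a*(28*d + 49) + 8*d^2 + 18*d + 7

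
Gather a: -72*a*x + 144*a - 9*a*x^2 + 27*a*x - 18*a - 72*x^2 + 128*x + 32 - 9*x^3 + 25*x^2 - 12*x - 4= a*(-9*x^2 - 45*x + 126) - 9*x^3 - 47*x^2 + 116*x + 28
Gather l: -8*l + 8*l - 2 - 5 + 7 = 0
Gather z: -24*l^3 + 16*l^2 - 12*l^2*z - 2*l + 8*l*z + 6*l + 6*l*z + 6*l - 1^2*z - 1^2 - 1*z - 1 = -24*l^3 + 16*l^2 + 10*l + z*(-12*l^2 + 14*l - 2) - 2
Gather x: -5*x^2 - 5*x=-5*x^2 - 5*x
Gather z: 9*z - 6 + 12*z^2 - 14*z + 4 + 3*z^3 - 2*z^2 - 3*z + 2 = 3*z^3 + 10*z^2 - 8*z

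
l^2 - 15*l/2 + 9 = (l - 6)*(l - 3/2)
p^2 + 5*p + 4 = (p + 1)*(p + 4)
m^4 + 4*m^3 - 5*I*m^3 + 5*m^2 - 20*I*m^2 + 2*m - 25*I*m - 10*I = (m + 2)*(m - 5*I)*(-I*m - I)*(I*m + I)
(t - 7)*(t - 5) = t^2 - 12*t + 35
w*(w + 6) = w^2 + 6*w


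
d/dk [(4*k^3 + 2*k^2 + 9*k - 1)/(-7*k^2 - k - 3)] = (-28*k^4 - 8*k^3 + 25*k^2 - 26*k - 28)/(49*k^4 + 14*k^3 + 43*k^2 + 6*k + 9)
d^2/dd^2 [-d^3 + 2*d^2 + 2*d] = 4 - 6*d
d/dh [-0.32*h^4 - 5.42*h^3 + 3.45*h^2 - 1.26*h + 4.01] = -1.28*h^3 - 16.26*h^2 + 6.9*h - 1.26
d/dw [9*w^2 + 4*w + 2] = 18*w + 4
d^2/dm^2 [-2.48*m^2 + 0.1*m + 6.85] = -4.96000000000000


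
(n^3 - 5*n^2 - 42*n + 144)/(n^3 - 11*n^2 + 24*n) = (n + 6)/n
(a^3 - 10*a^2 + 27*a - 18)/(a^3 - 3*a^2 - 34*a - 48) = (-a^3 + 10*a^2 - 27*a + 18)/(-a^3 + 3*a^2 + 34*a + 48)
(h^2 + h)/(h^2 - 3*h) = (h + 1)/(h - 3)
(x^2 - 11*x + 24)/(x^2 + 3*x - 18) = (x - 8)/(x + 6)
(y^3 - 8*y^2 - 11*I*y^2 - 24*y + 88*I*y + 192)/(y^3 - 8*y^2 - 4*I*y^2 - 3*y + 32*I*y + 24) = (y - 8*I)/(y - I)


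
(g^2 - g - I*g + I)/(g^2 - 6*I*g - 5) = (g - 1)/(g - 5*I)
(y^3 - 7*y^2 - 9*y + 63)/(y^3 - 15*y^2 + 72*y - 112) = (y^2 - 9)/(y^2 - 8*y + 16)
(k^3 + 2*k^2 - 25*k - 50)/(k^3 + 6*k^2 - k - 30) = (k^2 - 3*k - 10)/(k^2 + k - 6)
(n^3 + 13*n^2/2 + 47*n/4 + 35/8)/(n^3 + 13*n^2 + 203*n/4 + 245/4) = (n + 1/2)/(n + 7)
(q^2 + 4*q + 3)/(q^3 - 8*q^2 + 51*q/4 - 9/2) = 4*(q^2 + 4*q + 3)/(4*q^3 - 32*q^2 + 51*q - 18)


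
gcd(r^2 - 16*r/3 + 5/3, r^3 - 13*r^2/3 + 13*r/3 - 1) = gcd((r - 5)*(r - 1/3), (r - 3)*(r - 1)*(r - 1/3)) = r - 1/3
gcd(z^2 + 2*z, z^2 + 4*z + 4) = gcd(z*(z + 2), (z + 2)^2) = z + 2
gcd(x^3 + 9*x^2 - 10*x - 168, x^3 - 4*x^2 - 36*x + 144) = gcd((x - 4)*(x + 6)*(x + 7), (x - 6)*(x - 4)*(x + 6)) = x^2 + 2*x - 24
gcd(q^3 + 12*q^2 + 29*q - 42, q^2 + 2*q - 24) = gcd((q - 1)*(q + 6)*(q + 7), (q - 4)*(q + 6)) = q + 6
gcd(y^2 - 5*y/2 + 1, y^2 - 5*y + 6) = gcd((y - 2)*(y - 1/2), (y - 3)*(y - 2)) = y - 2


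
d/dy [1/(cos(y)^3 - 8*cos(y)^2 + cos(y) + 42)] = (3*cos(y)^2 - 16*cos(y) + 1)*sin(y)/(cos(y)^3 - 8*cos(y)^2 + cos(y) + 42)^2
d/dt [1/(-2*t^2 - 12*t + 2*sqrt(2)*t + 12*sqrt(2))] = (t - sqrt(2)/2 + 3)/(t^2 - sqrt(2)*t + 6*t - 6*sqrt(2))^2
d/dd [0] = 0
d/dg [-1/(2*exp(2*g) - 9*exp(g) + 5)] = (4*exp(g) - 9)*exp(g)/(2*exp(2*g) - 9*exp(g) + 5)^2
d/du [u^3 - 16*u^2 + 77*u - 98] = 3*u^2 - 32*u + 77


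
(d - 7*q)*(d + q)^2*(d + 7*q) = d^4 + 2*d^3*q - 48*d^2*q^2 - 98*d*q^3 - 49*q^4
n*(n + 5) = n^2 + 5*n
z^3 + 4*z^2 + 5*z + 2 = (z + 1)^2*(z + 2)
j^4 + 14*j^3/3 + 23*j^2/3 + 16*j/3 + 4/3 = (j + 2/3)*(j + 1)^2*(j + 2)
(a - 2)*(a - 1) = a^2 - 3*a + 2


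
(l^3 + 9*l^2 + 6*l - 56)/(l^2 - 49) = (l^2 + 2*l - 8)/(l - 7)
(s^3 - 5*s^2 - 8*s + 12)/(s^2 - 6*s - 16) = (s^2 - 7*s + 6)/(s - 8)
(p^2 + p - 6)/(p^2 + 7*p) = (p^2 + p - 6)/(p*(p + 7))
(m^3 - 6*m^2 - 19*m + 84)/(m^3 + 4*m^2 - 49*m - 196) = (m - 3)/(m + 7)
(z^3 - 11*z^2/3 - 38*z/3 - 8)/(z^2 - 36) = (3*z^2 + 7*z + 4)/(3*(z + 6))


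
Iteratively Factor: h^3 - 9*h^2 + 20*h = (h)*(h^2 - 9*h + 20) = h*(h - 5)*(h - 4)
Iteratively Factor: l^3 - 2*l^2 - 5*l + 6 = (l - 3)*(l^2 + l - 2) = (l - 3)*(l - 1)*(l + 2)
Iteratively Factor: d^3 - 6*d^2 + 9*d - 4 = (d - 4)*(d^2 - 2*d + 1) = (d - 4)*(d - 1)*(d - 1)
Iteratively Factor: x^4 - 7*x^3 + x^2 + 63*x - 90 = (x - 3)*(x^3 - 4*x^2 - 11*x + 30) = (x - 3)*(x - 2)*(x^2 - 2*x - 15) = (x - 5)*(x - 3)*(x - 2)*(x + 3)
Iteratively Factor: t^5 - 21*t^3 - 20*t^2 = (t + 1)*(t^4 - t^3 - 20*t^2) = (t + 1)*(t + 4)*(t^3 - 5*t^2) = (t - 5)*(t + 1)*(t + 4)*(t^2) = t*(t - 5)*(t + 1)*(t + 4)*(t)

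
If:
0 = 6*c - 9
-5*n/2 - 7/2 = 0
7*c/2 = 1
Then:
No Solution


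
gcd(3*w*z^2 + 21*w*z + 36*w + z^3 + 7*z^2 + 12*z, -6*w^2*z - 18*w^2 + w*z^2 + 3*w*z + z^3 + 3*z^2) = 3*w*z + 9*w + z^2 + 3*z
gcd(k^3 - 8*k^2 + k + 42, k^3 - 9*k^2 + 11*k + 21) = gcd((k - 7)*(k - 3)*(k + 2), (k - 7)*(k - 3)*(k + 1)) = k^2 - 10*k + 21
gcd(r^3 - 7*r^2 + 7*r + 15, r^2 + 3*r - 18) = r - 3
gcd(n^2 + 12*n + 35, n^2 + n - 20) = n + 5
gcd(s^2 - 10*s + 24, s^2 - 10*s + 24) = s^2 - 10*s + 24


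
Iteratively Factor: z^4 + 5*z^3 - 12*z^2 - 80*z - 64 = (z + 4)*(z^3 + z^2 - 16*z - 16) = (z + 4)^2*(z^2 - 3*z - 4) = (z + 1)*(z + 4)^2*(z - 4)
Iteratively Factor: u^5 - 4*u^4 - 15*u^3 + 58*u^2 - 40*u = (u)*(u^4 - 4*u^3 - 15*u^2 + 58*u - 40) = u*(u - 2)*(u^3 - 2*u^2 - 19*u + 20) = u*(u - 2)*(u - 1)*(u^2 - u - 20) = u*(u - 2)*(u - 1)*(u + 4)*(u - 5)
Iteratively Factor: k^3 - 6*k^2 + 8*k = (k - 2)*(k^2 - 4*k) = k*(k - 2)*(k - 4)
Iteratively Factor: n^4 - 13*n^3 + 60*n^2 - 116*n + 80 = (n - 4)*(n^3 - 9*n^2 + 24*n - 20) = (n - 4)*(n - 2)*(n^2 - 7*n + 10) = (n - 4)*(n - 2)^2*(n - 5)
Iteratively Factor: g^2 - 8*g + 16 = (g - 4)*(g - 4)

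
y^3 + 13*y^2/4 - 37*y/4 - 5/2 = (y - 2)*(y + 1/4)*(y + 5)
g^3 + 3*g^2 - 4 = (g - 1)*(g + 2)^2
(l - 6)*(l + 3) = l^2 - 3*l - 18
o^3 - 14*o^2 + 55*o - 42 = (o - 7)*(o - 6)*(o - 1)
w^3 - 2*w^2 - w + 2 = (w - 2)*(w - 1)*(w + 1)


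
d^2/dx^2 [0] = 0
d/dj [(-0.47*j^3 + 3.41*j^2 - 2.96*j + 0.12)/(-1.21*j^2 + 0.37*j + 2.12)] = (0.5687*j^4 - 0.347799999999999*j^3 - 5.3091*j^2 + 14.7488*j - 6.3196)/(1.4641*j^4 - 0.8954*j^3 - 4.9935*j^2 + 1.5688*j + 4.4944)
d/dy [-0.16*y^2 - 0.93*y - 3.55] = -0.32*y - 0.93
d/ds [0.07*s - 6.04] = 0.0700000000000000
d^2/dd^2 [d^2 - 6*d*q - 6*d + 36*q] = 2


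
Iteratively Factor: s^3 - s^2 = (s - 1)*(s^2) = s*(s - 1)*(s)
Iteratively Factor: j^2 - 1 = (j - 1)*(j + 1)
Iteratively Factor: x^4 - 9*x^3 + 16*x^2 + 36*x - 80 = (x + 2)*(x^3 - 11*x^2 + 38*x - 40) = (x - 2)*(x + 2)*(x^2 - 9*x + 20) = (x - 4)*(x - 2)*(x + 2)*(x - 5)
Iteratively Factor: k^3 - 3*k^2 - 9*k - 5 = (k + 1)*(k^2 - 4*k - 5) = (k - 5)*(k + 1)*(k + 1)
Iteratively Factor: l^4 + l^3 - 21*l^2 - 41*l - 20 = (l + 4)*(l^3 - 3*l^2 - 9*l - 5) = (l - 5)*(l + 4)*(l^2 + 2*l + 1) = (l - 5)*(l + 1)*(l + 4)*(l + 1)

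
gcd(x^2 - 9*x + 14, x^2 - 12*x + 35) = x - 7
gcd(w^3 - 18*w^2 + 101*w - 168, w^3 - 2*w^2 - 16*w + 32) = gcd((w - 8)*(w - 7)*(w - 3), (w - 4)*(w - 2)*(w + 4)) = 1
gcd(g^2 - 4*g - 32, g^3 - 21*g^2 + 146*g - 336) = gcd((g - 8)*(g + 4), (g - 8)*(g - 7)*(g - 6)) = g - 8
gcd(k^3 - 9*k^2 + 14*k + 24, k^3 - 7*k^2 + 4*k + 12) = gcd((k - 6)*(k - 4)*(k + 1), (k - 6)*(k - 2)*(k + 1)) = k^2 - 5*k - 6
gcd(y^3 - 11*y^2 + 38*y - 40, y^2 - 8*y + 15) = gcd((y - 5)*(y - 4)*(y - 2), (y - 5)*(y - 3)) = y - 5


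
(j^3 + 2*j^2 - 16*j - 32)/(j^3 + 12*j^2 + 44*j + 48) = (j - 4)/(j + 6)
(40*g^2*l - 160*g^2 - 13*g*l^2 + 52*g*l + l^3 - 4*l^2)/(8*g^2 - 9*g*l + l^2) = (5*g*l - 20*g - l^2 + 4*l)/(g - l)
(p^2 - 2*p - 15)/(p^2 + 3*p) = (p - 5)/p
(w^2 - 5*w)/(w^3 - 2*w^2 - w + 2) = w*(w - 5)/(w^3 - 2*w^2 - w + 2)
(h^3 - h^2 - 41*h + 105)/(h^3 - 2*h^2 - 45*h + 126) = (h - 5)/(h - 6)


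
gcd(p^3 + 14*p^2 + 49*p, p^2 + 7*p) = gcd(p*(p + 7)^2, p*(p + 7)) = p^2 + 7*p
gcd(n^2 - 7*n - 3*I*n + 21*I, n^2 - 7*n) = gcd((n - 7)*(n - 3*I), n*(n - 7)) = n - 7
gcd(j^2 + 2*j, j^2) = j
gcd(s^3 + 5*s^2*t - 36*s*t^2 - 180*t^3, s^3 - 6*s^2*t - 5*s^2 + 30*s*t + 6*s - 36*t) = s - 6*t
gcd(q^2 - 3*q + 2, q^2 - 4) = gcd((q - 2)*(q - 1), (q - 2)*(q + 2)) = q - 2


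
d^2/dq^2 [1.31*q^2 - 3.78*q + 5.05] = 2.62000000000000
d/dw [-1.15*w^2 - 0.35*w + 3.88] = -2.3*w - 0.35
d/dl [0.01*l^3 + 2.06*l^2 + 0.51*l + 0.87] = 0.03*l^2 + 4.12*l + 0.51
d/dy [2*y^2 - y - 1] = 4*y - 1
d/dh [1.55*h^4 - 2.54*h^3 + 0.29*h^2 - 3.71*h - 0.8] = 6.2*h^3 - 7.62*h^2 + 0.58*h - 3.71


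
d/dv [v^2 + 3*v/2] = 2*v + 3/2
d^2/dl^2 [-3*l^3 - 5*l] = -18*l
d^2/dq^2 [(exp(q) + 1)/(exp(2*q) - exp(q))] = (exp(3*q) + 5*exp(2*q) - 3*exp(q) + 1)*exp(-q)/(exp(3*q) - 3*exp(2*q) + 3*exp(q) - 1)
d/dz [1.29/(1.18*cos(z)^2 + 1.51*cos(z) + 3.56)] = (3.0444*cos(z) + 1.9479)*sin(z)/(1.18*cos(z)^2 + 1.51*cos(z) + 3.56)^2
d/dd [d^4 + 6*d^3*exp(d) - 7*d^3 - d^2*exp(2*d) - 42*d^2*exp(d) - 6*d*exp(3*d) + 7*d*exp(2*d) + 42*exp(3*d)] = 6*d^3*exp(d) + 4*d^3 - 2*d^2*exp(2*d) - 24*d^2*exp(d) - 21*d^2 - 18*d*exp(3*d) + 12*d*exp(2*d) - 84*d*exp(d) + 120*exp(3*d) + 7*exp(2*d)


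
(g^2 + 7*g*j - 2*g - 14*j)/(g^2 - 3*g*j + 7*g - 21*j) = (g^2 + 7*g*j - 2*g - 14*j)/(g^2 - 3*g*j + 7*g - 21*j)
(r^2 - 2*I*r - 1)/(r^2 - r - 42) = (-r^2 + 2*I*r + 1)/(-r^2 + r + 42)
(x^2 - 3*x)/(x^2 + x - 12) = x/(x + 4)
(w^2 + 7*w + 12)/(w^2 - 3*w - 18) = (w + 4)/(w - 6)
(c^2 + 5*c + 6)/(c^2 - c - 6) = (c + 3)/(c - 3)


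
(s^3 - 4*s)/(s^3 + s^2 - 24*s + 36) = s*(s + 2)/(s^2 + 3*s - 18)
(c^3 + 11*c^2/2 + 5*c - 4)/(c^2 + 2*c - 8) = (c^2 + 3*c/2 - 1)/(c - 2)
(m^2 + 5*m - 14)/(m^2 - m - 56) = (m - 2)/(m - 8)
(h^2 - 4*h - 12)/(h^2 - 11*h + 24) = (h^2 - 4*h - 12)/(h^2 - 11*h + 24)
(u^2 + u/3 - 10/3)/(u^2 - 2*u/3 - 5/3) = (u + 2)/(u + 1)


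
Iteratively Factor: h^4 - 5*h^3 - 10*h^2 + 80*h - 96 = (h - 4)*(h^3 - h^2 - 14*h + 24) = (h - 4)*(h - 2)*(h^2 + h - 12) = (h - 4)*(h - 3)*(h - 2)*(h + 4)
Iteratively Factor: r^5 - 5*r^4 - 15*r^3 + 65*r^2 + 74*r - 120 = (r - 5)*(r^4 - 15*r^2 - 10*r + 24) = (r - 5)*(r + 3)*(r^3 - 3*r^2 - 6*r + 8) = (r - 5)*(r - 1)*(r + 3)*(r^2 - 2*r - 8) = (r - 5)*(r - 1)*(r + 2)*(r + 3)*(r - 4)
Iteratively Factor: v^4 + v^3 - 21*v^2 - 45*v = (v)*(v^3 + v^2 - 21*v - 45) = v*(v - 5)*(v^2 + 6*v + 9) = v*(v - 5)*(v + 3)*(v + 3)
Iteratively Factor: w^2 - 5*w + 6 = (w - 3)*(w - 2)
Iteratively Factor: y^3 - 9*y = (y)*(y^2 - 9) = y*(y - 3)*(y + 3)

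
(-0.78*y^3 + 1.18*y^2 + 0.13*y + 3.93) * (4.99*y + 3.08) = -3.8922*y^4 + 3.4858*y^3 + 4.2831*y^2 + 20.0111*y + 12.1044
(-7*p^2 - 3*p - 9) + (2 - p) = -7*p^2 - 4*p - 7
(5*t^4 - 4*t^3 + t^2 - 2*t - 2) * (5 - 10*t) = -50*t^5 + 65*t^4 - 30*t^3 + 25*t^2 + 10*t - 10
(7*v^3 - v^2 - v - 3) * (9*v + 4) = 63*v^4 + 19*v^3 - 13*v^2 - 31*v - 12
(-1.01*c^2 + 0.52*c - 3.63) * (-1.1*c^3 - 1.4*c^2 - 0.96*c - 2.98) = 1.111*c^5 + 0.842*c^4 + 4.2346*c^3 + 7.5926*c^2 + 1.9352*c + 10.8174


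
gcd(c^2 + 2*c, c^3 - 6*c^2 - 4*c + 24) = c + 2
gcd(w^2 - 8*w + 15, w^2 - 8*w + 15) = w^2 - 8*w + 15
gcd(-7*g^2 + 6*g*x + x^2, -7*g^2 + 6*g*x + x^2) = -7*g^2 + 6*g*x + x^2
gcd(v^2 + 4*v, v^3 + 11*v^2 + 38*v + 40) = v + 4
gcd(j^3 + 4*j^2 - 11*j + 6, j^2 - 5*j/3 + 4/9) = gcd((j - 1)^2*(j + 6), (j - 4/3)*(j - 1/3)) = 1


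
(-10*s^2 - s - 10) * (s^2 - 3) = -10*s^4 - s^3 + 20*s^2 + 3*s + 30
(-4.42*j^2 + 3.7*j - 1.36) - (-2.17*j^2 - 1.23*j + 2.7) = -2.25*j^2 + 4.93*j - 4.06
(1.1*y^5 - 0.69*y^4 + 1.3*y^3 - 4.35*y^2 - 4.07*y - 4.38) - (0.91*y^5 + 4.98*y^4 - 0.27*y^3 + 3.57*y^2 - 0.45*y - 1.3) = 0.19*y^5 - 5.67*y^4 + 1.57*y^3 - 7.92*y^2 - 3.62*y - 3.08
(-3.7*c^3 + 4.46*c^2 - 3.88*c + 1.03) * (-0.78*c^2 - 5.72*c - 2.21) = 2.886*c^5 + 17.6852*c^4 - 14.3078*c^3 + 11.5336*c^2 + 2.6832*c - 2.2763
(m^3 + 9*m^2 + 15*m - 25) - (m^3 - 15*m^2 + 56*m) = 24*m^2 - 41*m - 25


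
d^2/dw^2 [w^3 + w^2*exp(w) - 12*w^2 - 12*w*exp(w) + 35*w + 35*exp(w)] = w^2*exp(w) - 8*w*exp(w) + 6*w + 13*exp(w) - 24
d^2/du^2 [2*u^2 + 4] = 4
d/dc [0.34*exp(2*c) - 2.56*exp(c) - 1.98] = (0.68*exp(c) - 2.56)*exp(c)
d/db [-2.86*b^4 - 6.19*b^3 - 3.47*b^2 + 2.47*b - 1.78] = -11.44*b^3 - 18.57*b^2 - 6.94*b + 2.47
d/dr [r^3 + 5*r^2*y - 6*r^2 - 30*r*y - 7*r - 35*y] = 3*r^2 + 10*r*y - 12*r - 30*y - 7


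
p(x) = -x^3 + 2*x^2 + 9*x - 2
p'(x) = -3*x^2 + 4*x + 9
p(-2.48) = 3.23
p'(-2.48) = -19.37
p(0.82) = 6.17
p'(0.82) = 10.26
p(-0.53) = -6.06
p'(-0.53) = 6.04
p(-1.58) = -7.28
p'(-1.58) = -4.81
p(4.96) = -30.18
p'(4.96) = -44.96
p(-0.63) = -6.63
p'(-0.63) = 5.29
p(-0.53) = -6.06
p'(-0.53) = 6.04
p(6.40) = -124.62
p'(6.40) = -88.28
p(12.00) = -1334.00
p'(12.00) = -375.00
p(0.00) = -2.00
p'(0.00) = 9.00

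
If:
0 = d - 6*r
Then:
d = 6*r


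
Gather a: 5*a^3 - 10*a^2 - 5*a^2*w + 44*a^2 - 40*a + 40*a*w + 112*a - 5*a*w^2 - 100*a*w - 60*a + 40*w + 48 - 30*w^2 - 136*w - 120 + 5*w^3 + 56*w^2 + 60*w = 5*a^3 + a^2*(34 - 5*w) + a*(-5*w^2 - 60*w + 12) + 5*w^3 + 26*w^2 - 36*w - 72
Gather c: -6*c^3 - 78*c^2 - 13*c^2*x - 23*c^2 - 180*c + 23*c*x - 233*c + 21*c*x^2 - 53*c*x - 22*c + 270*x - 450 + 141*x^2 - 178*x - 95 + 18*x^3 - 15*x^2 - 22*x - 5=-6*c^3 + c^2*(-13*x - 101) + c*(21*x^2 - 30*x - 435) + 18*x^3 + 126*x^2 + 70*x - 550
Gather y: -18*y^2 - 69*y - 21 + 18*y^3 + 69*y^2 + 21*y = 18*y^3 + 51*y^2 - 48*y - 21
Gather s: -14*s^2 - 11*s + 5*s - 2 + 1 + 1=-14*s^2 - 6*s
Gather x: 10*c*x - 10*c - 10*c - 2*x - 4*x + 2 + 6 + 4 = -20*c + x*(10*c - 6) + 12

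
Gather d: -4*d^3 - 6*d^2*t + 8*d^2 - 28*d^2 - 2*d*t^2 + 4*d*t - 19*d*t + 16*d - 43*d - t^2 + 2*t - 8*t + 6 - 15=-4*d^3 + d^2*(-6*t - 20) + d*(-2*t^2 - 15*t - 27) - t^2 - 6*t - 9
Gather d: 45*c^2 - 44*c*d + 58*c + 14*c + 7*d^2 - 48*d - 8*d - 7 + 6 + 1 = 45*c^2 + 72*c + 7*d^2 + d*(-44*c - 56)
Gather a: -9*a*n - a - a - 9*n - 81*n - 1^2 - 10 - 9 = a*(-9*n - 2) - 90*n - 20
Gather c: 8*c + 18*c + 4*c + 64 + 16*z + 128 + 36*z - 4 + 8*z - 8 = 30*c + 60*z + 180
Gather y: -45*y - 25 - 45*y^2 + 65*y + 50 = -45*y^2 + 20*y + 25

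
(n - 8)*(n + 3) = n^2 - 5*n - 24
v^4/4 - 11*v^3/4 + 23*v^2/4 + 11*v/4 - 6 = (v/4 + 1/4)*(v - 8)*(v - 3)*(v - 1)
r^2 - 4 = (r - 2)*(r + 2)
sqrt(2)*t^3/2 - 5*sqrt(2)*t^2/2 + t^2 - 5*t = t*(t - 5)*(sqrt(2)*t/2 + 1)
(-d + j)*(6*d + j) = -6*d^2 + 5*d*j + j^2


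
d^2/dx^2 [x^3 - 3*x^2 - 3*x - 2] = 6*x - 6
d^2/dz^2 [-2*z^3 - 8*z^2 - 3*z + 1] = -12*z - 16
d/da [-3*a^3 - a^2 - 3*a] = -9*a^2 - 2*a - 3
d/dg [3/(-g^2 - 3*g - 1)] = 3*(2*g + 3)/(g^2 + 3*g + 1)^2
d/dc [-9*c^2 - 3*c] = -18*c - 3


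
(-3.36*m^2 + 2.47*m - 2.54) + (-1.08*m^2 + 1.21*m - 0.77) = -4.44*m^2 + 3.68*m - 3.31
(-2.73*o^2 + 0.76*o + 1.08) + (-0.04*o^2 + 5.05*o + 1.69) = -2.77*o^2 + 5.81*o + 2.77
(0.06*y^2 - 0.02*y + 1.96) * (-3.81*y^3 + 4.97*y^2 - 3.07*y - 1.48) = -0.2286*y^5 + 0.3744*y^4 - 7.7512*y^3 + 9.7138*y^2 - 5.9876*y - 2.9008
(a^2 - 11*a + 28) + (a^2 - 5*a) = 2*a^2 - 16*a + 28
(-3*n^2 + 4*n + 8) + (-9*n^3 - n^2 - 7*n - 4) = -9*n^3 - 4*n^2 - 3*n + 4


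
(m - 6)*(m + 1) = m^2 - 5*m - 6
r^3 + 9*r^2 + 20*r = r*(r + 4)*(r + 5)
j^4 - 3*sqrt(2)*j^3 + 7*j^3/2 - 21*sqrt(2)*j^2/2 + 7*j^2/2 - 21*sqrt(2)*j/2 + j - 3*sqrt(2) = (j + 1/2)*(j + 1)*(j + 2)*(j - 3*sqrt(2))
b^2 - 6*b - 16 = (b - 8)*(b + 2)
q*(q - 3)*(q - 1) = q^3 - 4*q^2 + 3*q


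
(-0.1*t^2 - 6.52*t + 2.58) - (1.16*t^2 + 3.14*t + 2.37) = -1.26*t^2 - 9.66*t + 0.21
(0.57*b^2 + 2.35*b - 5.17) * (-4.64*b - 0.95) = -2.6448*b^3 - 11.4455*b^2 + 21.7563*b + 4.9115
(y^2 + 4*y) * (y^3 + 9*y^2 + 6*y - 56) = y^5 + 13*y^4 + 42*y^3 - 32*y^2 - 224*y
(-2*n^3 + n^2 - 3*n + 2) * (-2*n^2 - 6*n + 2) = 4*n^5 + 10*n^4 - 4*n^3 + 16*n^2 - 18*n + 4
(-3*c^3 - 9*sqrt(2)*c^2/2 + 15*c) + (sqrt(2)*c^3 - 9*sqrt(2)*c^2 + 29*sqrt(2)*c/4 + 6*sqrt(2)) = -3*c^3 + sqrt(2)*c^3 - 27*sqrt(2)*c^2/2 + 29*sqrt(2)*c/4 + 15*c + 6*sqrt(2)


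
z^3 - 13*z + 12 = (z - 3)*(z - 1)*(z + 4)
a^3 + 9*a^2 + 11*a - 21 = (a - 1)*(a + 3)*(a + 7)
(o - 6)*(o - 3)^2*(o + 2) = o^4 - 10*o^3 + 21*o^2 + 36*o - 108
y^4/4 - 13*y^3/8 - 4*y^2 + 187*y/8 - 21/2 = (y/4 + 1)*(y - 7)*(y - 3)*(y - 1/2)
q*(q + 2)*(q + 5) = q^3 + 7*q^2 + 10*q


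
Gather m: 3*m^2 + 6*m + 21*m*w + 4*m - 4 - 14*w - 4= 3*m^2 + m*(21*w + 10) - 14*w - 8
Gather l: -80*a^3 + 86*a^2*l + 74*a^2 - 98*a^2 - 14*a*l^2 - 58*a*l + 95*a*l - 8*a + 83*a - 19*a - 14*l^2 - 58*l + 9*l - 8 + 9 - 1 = -80*a^3 - 24*a^2 + 56*a + l^2*(-14*a - 14) + l*(86*a^2 + 37*a - 49)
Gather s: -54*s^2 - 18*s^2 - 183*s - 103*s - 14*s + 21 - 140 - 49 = -72*s^2 - 300*s - 168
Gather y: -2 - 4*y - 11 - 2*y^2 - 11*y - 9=-2*y^2 - 15*y - 22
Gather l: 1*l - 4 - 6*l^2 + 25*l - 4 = -6*l^2 + 26*l - 8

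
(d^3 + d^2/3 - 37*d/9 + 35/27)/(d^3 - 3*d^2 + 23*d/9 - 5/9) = (d + 7/3)/(d - 1)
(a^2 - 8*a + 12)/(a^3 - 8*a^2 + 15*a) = (a^2 - 8*a + 12)/(a*(a^2 - 8*a + 15))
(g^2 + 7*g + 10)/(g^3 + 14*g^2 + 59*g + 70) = 1/(g + 7)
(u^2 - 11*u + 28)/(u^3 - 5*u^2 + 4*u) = (u - 7)/(u*(u - 1))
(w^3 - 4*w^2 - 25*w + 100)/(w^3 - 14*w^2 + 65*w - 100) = (w + 5)/(w - 5)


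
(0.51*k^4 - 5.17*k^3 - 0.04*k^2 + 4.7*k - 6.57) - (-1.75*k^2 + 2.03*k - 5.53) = 0.51*k^4 - 5.17*k^3 + 1.71*k^2 + 2.67*k - 1.04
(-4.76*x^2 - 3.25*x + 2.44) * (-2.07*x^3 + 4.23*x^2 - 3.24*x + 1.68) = 9.8532*x^5 - 13.4073*x^4 - 3.3759*x^3 + 12.8544*x^2 - 13.3656*x + 4.0992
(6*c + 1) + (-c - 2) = 5*c - 1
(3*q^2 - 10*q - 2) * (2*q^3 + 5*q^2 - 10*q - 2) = 6*q^5 - 5*q^4 - 84*q^3 + 84*q^2 + 40*q + 4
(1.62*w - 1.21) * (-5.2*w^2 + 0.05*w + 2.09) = -8.424*w^3 + 6.373*w^2 + 3.3253*w - 2.5289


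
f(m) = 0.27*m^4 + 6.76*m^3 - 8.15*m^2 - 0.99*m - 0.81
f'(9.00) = 2282.31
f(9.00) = 6029.64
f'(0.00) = -0.99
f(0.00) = -0.81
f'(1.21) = 10.89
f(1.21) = -1.39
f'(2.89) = 147.35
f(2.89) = 110.26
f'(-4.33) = 362.14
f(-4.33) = -603.21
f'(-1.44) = 61.31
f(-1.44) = -35.31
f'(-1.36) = 55.97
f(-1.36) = -30.62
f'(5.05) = 572.98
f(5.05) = 832.55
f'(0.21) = -3.51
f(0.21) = -1.31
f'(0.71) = -1.95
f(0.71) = -3.13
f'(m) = 1.08*m^3 + 20.28*m^2 - 16.3*m - 0.99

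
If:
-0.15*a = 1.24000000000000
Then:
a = -8.27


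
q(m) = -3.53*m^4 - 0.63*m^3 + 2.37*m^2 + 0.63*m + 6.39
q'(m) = -14.12*m^3 - 1.89*m^2 + 4.74*m + 0.63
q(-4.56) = -1413.75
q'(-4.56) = 1278.56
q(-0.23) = 6.37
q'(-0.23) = -0.39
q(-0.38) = 6.45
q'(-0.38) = -0.67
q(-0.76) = 6.38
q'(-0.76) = 2.13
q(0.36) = 6.84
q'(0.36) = 1.43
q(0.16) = 6.55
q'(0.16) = 1.28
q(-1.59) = -8.65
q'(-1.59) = 45.07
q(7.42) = -10815.98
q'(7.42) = -5836.54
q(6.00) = -4615.47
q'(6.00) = -3088.89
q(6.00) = -4615.47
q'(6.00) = -3088.89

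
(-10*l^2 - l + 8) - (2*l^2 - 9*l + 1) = -12*l^2 + 8*l + 7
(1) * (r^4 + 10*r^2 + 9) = r^4 + 10*r^2 + 9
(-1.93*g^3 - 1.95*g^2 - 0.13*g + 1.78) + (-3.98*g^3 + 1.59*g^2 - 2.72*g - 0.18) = -5.91*g^3 - 0.36*g^2 - 2.85*g + 1.6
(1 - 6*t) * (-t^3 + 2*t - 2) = 6*t^4 - t^3 - 12*t^2 + 14*t - 2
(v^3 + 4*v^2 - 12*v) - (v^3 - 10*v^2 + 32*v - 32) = 14*v^2 - 44*v + 32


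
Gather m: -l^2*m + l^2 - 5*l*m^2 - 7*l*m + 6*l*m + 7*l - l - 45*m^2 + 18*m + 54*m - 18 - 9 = l^2 + 6*l + m^2*(-5*l - 45) + m*(-l^2 - l + 72) - 27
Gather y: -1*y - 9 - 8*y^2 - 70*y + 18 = -8*y^2 - 71*y + 9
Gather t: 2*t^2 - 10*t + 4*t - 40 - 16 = 2*t^2 - 6*t - 56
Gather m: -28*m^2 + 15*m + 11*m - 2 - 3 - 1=-28*m^2 + 26*m - 6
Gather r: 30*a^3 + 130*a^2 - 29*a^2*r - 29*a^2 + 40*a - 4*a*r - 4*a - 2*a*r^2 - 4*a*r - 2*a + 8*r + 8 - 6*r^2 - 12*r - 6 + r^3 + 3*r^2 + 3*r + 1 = 30*a^3 + 101*a^2 + 34*a + r^3 + r^2*(-2*a - 3) + r*(-29*a^2 - 8*a - 1) + 3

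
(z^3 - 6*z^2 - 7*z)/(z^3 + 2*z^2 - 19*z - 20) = z*(z - 7)/(z^2 + z - 20)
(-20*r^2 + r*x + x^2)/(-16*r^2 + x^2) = (5*r + x)/(4*r + x)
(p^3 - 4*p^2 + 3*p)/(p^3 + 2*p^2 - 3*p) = (p - 3)/(p + 3)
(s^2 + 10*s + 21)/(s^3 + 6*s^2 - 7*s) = (s + 3)/(s*(s - 1))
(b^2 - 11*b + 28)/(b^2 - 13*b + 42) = (b - 4)/(b - 6)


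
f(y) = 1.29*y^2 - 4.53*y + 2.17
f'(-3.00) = -12.27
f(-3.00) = 27.37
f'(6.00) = 10.95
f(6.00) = 21.43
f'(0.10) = -4.27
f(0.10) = 1.73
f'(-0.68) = -6.28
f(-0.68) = 5.85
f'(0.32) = -3.70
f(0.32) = 0.85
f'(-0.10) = -4.79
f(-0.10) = 2.64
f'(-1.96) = -9.59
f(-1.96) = 16.00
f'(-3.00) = -12.27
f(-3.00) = 27.37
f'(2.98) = 3.16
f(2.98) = 0.13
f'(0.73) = -2.65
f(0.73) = -0.45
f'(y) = 2.58*y - 4.53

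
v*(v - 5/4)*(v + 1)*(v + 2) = v^4 + 7*v^3/4 - 7*v^2/4 - 5*v/2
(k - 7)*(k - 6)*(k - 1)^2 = k^4 - 15*k^3 + 69*k^2 - 97*k + 42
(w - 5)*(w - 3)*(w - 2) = w^3 - 10*w^2 + 31*w - 30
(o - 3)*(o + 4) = o^2 + o - 12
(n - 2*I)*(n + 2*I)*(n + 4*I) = n^3 + 4*I*n^2 + 4*n + 16*I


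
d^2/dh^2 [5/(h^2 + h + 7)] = 10*(-h^2 - h + (2*h + 1)^2 - 7)/(h^2 + h + 7)^3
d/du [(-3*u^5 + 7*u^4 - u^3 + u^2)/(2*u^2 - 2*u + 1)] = u*(-18*u^5 + 52*u^4 - 59*u^3 + 32*u^2 - 5*u + 2)/(4*u^4 - 8*u^3 + 8*u^2 - 4*u + 1)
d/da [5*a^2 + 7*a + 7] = 10*a + 7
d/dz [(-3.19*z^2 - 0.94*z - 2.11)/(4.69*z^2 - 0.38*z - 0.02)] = (5.6208*z^2 + 19.9194*z - 0.783)/(21.9961*z^4 - 3.5644*z^3 - 0.0432*z^2 + 0.0152*z + 0.0004)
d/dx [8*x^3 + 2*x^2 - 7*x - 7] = 24*x^2 + 4*x - 7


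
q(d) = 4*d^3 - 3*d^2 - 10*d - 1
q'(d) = 12*d^2 - 6*d - 10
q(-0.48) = 2.67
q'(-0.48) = -4.36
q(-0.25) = 1.25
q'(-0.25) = -7.75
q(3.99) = 165.42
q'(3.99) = 157.10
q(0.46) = -5.85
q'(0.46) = -10.22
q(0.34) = -4.59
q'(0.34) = -10.65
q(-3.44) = -164.93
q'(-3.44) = 152.64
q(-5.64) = -757.65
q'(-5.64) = 405.56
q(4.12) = 186.61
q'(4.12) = 168.97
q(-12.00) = -7225.00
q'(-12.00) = 1790.00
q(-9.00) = -3070.00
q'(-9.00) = 1016.00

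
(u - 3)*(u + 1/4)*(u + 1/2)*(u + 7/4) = u^4 - u^3/2 - 97*u^2/16 - 131*u/32 - 21/32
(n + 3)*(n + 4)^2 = n^3 + 11*n^2 + 40*n + 48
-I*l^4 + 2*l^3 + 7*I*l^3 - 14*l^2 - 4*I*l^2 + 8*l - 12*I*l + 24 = (l - 6)*(l - 2)*(l + 2*I)*(-I*l - I)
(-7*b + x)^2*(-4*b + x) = -196*b^3 + 105*b^2*x - 18*b*x^2 + x^3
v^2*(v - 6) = v^3 - 6*v^2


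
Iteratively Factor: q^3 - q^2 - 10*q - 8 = (q - 4)*(q^2 + 3*q + 2) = (q - 4)*(q + 1)*(q + 2)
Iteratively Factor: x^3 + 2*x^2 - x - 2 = (x + 1)*(x^2 + x - 2) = (x - 1)*(x + 1)*(x + 2)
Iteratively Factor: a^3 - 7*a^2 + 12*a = (a - 3)*(a^2 - 4*a) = a*(a - 3)*(a - 4)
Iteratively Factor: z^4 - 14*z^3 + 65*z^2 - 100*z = (z)*(z^3 - 14*z^2 + 65*z - 100) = z*(z - 4)*(z^2 - 10*z + 25) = z*(z - 5)*(z - 4)*(z - 5)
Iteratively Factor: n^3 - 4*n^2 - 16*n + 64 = (n - 4)*(n^2 - 16) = (n - 4)*(n + 4)*(n - 4)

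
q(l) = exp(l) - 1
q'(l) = exp(l)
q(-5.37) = -1.00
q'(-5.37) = 0.00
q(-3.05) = -0.95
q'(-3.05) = 0.05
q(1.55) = 3.71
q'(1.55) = 4.71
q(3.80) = 43.70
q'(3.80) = 44.70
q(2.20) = 8.03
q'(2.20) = 9.03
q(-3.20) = -0.96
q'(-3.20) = 0.04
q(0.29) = 0.34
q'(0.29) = 1.34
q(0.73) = 1.08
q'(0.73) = 2.08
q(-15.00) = -1.00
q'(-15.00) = 0.00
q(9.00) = 8102.08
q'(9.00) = 8103.08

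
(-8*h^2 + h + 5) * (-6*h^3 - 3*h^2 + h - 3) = 48*h^5 + 18*h^4 - 41*h^3 + 10*h^2 + 2*h - 15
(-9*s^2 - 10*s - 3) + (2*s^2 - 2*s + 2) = -7*s^2 - 12*s - 1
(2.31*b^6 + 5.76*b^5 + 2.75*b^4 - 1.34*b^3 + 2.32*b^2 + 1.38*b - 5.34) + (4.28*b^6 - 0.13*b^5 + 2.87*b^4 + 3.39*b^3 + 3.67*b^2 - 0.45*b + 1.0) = 6.59*b^6 + 5.63*b^5 + 5.62*b^4 + 2.05*b^3 + 5.99*b^2 + 0.93*b - 4.34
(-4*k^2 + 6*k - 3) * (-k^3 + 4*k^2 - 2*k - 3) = 4*k^5 - 22*k^4 + 35*k^3 - 12*k^2 - 12*k + 9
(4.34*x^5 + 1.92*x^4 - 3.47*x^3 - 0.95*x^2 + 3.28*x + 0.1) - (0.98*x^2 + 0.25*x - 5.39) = 4.34*x^5 + 1.92*x^4 - 3.47*x^3 - 1.93*x^2 + 3.03*x + 5.49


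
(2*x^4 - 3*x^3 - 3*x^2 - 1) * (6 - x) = -2*x^5 + 15*x^4 - 15*x^3 - 18*x^2 + x - 6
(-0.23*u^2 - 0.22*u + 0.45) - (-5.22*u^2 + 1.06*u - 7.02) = 4.99*u^2 - 1.28*u + 7.47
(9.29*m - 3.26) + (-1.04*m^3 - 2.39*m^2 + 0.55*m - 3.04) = -1.04*m^3 - 2.39*m^2 + 9.84*m - 6.3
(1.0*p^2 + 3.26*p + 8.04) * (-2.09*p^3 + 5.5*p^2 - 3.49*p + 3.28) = -2.09*p^5 - 1.3134*p^4 - 2.3636*p^3 + 36.1226*p^2 - 17.3668*p + 26.3712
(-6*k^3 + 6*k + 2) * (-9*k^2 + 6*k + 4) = 54*k^5 - 36*k^4 - 78*k^3 + 18*k^2 + 36*k + 8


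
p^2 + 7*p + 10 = (p + 2)*(p + 5)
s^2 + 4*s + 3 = (s + 1)*(s + 3)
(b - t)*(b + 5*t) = b^2 + 4*b*t - 5*t^2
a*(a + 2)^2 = a^3 + 4*a^2 + 4*a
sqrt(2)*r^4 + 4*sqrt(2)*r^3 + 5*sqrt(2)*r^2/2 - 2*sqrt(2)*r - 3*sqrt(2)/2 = (r + 1)*(r + 3)*(r - sqrt(2)/2)*(sqrt(2)*r + 1)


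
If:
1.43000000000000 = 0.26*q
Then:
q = 5.50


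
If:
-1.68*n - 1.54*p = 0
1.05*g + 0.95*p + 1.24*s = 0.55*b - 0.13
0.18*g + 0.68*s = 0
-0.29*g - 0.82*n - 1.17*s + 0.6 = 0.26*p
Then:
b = -4.69604519774011*s - 1.87149460708783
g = -3.77777777777778*s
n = 1.11864406779661 - 0.13879472693032*s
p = 0.151412429378531*s - 1.22033898305085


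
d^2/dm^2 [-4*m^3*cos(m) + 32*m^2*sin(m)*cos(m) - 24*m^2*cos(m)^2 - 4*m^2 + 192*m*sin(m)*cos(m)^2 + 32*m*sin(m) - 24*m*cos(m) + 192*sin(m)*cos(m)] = 4*m^3*cos(m) + 24*m^2*sin(m) - 64*m^2*sin(2*m) + 48*m^2*cos(2*m) - 80*m*sin(m) + 96*m*sin(2*m) - 432*m*sin(3*m) + 128*m*cos(2*m) + 48*sin(m) - 352*sin(2*m) + 160*cos(m) - 24*cos(2*m) + 288*cos(3*m) - 32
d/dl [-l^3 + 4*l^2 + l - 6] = -3*l^2 + 8*l + 1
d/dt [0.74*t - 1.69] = 0.740000000000000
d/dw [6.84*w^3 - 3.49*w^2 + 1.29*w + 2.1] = 20.52*w^2 - 6.98*w + 1.29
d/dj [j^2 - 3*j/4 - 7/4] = 2*j - 3/4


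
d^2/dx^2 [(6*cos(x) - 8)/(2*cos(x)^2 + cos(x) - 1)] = 2*(-108*sin(x)^4*cos(x) + 70*sin(x)^4 - 77*sin(x)^2 + 4*cos(x) - 21*cos(3*x) + 6*cos(5*x) - 11)/(-2*sin(x)^2 + cos(x) + 1)^3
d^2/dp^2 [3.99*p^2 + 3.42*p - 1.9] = 7.98000000000000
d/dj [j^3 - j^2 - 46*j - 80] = 3*j^2 - 2*j - 46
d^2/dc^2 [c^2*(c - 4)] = 6*c - 8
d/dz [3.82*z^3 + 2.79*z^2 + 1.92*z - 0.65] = 11.46*z^2 + 5.58*z + 1.92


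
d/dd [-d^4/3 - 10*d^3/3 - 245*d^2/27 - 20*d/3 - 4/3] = -4*d^3/3 - 10*d^2 - 490*d/27 - 20/3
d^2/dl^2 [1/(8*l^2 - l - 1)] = 2*(64*l^2 - 8*l - (16*l - 1)^2 - 8)/(-8*l^2 + l + 1)^3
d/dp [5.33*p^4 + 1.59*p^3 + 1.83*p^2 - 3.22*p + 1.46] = 21.32*p^3 + 4.77*p^2 + 3.66*p - 3.22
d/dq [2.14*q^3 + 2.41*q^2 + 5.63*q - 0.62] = 6.42*q^2 + 4.82*q + 5.63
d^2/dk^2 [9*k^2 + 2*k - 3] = 18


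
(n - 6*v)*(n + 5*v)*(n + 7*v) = n^3 + 6*n^2*v - 37*n*v^2 - 210*v^3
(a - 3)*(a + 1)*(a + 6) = a^3 + 4*a^2 - 15*a - 18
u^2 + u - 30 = (u - 5)*(u + 6)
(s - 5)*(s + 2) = s^2 - 3*s - 10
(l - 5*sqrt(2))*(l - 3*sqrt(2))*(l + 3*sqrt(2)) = l^3 - 5*sqrt(2)*l^2 - 18*l + 90*sqrt(2)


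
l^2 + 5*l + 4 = (l + 1)*(l + 4)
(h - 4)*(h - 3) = h^2 - 7*h + 12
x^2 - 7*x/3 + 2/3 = (x - 2)*(x - 1/3)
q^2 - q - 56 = (q - 8)*(q + 7)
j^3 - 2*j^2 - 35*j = j*(j - 7)*(j + 5)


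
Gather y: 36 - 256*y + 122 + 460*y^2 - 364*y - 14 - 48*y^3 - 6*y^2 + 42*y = -48*y^3 + 454*y^2 - 578*y + 144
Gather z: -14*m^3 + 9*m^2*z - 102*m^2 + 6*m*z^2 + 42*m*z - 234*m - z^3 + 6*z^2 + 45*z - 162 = -14*m^3 - 102*m^2 - 234*m - z^3 + z^2*(6*m + 6) + z*(9*m^2 + 42*m + 45) - 162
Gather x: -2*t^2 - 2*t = -2*t^2 - 2*t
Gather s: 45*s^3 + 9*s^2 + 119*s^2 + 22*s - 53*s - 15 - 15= 45*s^3 + 128*s^2 - 31*s - 30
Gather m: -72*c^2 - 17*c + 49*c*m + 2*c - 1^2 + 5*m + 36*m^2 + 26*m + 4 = -72*c^2 - 15*c + 36*m^2 + m*(49*c + 31) + 3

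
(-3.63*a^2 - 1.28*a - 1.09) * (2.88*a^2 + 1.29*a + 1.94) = -10.4544*a^4 - 8.3691*a^3 - 11.8326*a^2 - 3.8893*a - 2.1146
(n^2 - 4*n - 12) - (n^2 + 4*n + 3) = -8*n - 15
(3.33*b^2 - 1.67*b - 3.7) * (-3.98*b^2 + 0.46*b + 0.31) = -13.2534*b^4 + 8.1784*b^3 + 14.9901*b^2 - 2.2197*b - 1.147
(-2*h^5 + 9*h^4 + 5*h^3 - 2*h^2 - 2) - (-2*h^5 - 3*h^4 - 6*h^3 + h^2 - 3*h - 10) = 12*h^4 + 11*h^3 - 3*h^2 + 3*h + 8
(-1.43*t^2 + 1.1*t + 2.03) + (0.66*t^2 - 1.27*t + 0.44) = -0.77*t^2 - 0.17*t + 2.47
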